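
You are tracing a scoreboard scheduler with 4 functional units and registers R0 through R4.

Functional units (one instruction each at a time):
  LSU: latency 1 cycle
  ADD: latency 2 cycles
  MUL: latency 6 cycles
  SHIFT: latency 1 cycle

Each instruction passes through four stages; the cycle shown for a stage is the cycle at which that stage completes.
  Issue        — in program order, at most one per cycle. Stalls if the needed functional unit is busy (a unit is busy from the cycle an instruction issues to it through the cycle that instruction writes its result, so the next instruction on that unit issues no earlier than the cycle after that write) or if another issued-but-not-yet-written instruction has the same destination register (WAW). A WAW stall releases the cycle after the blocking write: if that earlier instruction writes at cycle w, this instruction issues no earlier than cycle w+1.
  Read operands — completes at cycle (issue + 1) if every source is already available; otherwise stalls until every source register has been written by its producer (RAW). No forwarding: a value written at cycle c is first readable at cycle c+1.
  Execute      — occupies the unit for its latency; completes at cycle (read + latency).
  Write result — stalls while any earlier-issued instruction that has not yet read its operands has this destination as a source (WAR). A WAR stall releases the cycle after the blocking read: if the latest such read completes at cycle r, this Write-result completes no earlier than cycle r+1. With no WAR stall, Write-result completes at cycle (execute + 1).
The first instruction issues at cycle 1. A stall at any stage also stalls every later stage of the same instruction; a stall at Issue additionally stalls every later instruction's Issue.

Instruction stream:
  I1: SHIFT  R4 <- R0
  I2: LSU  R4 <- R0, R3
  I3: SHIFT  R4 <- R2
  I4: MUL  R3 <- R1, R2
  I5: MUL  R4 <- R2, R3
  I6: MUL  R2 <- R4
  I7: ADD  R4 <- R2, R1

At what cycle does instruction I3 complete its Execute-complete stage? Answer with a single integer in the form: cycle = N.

cycle = 11

I1: IS=1 RO=2 EX=3 WR=4
I2: IS=5 RO=6 EX=7 WR=8  [WAW R4: wait I1 write@4]
I3: IS=9 RO=10 EX=11 WR=12  [WAW R4: wait I2 write@8]
I4: IS=10 RO=11 EX=17 WR=18
I5: IS=19 RO=20 EX=26 WR=27  [struct: MUL busy until I4 writes@18]
I6: IS=28 RO=29 EX=35 WR=36  [struct: MUL busy until I5 writes@27]
I7: IS=29 RO=37 EX=39 WR=40  [RAW R2: wait I6 write@36]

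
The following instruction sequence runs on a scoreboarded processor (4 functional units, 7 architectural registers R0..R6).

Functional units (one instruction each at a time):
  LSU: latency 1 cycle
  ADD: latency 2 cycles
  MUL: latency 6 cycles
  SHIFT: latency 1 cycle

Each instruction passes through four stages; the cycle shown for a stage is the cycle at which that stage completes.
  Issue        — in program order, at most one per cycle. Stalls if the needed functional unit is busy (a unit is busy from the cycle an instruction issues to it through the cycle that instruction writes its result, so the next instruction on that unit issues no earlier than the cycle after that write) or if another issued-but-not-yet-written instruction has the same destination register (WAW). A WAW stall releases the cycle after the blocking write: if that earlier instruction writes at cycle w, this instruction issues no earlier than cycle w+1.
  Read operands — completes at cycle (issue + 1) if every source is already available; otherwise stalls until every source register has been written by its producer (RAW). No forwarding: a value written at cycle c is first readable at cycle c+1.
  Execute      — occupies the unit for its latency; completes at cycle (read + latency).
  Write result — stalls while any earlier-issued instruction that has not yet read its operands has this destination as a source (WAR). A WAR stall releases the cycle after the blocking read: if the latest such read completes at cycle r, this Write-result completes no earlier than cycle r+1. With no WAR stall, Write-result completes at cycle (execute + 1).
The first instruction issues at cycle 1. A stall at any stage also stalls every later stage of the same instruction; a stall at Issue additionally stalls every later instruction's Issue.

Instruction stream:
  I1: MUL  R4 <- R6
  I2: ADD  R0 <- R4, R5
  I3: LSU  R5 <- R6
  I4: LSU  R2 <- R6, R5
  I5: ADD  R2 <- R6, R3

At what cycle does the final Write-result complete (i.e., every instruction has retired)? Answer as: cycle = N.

cycle 1: I1 issues→MUL
cycle 2: I1 reads · I2 issues→ADD
cycle 3: I3 issues→LSU
cycle 4: I3 reads
cycle 5: I3 exec-done
cycle 8: I1 exec-done
cycle 9: I1 writes R4
cycle 10: I2 reads
cycle 11: I3 writes R5
cycle 12: I2 exec-done · I4 issues→LSU
cycle 13: I2 writes R0 · I4 reads
cycle 14: I4 exec-done
cycle 15: I4 writes R2
cycle 16: I5 issues→ADD
cycle 17: I5 reads
cycle 19: I5 exec-done
cycle 20: I5 writes R2

cycle = 20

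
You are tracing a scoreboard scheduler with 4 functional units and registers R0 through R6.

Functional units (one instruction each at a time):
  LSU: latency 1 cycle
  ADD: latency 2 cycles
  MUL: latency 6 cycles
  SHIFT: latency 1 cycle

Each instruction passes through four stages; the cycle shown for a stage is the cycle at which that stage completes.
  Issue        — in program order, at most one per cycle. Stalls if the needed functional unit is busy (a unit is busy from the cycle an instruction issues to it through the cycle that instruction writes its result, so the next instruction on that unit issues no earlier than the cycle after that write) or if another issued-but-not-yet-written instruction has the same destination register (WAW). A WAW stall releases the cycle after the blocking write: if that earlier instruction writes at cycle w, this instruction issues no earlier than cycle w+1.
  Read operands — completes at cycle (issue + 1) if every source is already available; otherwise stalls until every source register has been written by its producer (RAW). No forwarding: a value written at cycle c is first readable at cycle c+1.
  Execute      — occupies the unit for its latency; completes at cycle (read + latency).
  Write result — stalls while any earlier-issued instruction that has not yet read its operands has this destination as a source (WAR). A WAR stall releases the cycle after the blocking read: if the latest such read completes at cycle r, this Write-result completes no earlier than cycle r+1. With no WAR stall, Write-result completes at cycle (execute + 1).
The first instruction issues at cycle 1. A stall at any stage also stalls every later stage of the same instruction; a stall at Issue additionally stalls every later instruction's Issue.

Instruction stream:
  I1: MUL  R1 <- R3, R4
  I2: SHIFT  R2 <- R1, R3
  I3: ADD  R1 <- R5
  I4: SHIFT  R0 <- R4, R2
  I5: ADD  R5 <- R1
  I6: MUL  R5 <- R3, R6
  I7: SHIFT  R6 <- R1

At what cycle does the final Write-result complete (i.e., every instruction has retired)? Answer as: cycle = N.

cycle = 28

I1 -> (1, 2, 8, 9)
I2 -> (2, 10, 11, 12)  // RAW R1: wait I1 write@9
I3 -> (10, 11, 13, 14)  // WAW R1: wait I1 write@9
I4 -> (13, 14, 15, 16)  // struct: SHIFT busy until I2 writes@12
I5 -> (15, 16, 18, 19)  // struct: ADD busy until I3 writes@14
I6 -> (20, 21, 27, 28)  // WAW R5: wait I5 write@19
I7 -> (21, 22, 23, 24)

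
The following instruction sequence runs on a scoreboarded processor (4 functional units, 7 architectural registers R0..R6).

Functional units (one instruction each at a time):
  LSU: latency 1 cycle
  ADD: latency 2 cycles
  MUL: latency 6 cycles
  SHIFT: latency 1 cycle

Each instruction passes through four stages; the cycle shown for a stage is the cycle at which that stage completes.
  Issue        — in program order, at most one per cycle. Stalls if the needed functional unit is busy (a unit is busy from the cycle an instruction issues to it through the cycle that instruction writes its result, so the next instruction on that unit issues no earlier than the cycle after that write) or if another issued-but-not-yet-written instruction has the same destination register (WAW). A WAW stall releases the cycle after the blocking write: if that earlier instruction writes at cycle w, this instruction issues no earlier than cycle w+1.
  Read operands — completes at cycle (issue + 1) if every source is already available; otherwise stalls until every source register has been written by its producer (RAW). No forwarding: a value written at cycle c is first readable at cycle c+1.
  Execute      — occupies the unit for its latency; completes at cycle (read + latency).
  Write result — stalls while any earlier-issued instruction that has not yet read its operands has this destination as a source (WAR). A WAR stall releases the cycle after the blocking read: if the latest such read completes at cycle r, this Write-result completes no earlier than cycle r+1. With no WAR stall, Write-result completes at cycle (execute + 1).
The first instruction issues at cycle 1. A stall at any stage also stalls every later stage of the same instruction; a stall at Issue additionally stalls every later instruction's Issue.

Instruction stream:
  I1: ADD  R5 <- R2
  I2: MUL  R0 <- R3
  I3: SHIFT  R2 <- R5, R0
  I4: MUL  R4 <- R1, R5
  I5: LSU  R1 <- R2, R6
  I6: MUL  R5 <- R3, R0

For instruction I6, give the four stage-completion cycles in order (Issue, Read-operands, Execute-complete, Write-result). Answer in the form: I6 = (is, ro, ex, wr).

  I1 | 1 | 2 | 4 | 5
  I2 | 2 | 3 | 9 | 10
  I3 | 3 | 11 | 12 | 13   RAW R0: wait I2 write@10
  I4 | 11 | 12 | 18 | 19   struct: MUL busy until I2 writes@10
  I5 | 12 | 14 | 15 | 16   RAW R2: wait I3 write@13
  I6 | 20 | 21 | 27 | 28   struct: MUL busy until I4 writes@19

I6 = (20, 21, 27, 28)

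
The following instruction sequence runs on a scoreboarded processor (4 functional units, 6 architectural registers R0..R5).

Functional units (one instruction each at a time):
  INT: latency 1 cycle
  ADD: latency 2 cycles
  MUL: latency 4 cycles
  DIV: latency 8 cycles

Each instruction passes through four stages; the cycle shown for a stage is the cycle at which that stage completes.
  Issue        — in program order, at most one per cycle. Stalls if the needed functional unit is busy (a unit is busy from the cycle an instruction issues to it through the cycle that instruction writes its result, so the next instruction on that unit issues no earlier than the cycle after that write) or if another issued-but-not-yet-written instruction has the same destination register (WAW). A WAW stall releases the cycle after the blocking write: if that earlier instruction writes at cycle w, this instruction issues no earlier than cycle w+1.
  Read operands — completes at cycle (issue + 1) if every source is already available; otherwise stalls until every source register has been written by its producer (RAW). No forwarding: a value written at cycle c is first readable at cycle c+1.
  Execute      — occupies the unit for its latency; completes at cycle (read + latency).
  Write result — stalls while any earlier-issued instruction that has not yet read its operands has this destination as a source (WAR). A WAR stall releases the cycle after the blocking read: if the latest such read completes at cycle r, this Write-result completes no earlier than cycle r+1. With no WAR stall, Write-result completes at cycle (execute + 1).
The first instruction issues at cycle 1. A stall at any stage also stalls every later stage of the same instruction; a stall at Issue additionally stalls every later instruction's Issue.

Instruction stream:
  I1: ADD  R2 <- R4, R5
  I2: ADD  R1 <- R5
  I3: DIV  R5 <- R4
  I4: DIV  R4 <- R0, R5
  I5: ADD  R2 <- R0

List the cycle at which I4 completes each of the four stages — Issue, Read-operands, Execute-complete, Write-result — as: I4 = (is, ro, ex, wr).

c1: I1 dispatched to ADD
c2: I1 operands ready
c4: I1 complete
c5: R2←I1
c6: I2 dispatched to ADD
c7: I2 operands ready | I3 dispatched to DIV
c8: I3 operands ready
c9: I2 complete
c10: R1←I2
c16: I3 complete
c17: R5←I3
c18: I4 dispatched to DIV
c19: I4 operands ready | I5 dispatched to ADD
c20: I5 operands ready
c22: I5 complete
c23: R2←I5
c27: I4 complete
c28: R4←I4

I4 = (18, 19, 27, 28)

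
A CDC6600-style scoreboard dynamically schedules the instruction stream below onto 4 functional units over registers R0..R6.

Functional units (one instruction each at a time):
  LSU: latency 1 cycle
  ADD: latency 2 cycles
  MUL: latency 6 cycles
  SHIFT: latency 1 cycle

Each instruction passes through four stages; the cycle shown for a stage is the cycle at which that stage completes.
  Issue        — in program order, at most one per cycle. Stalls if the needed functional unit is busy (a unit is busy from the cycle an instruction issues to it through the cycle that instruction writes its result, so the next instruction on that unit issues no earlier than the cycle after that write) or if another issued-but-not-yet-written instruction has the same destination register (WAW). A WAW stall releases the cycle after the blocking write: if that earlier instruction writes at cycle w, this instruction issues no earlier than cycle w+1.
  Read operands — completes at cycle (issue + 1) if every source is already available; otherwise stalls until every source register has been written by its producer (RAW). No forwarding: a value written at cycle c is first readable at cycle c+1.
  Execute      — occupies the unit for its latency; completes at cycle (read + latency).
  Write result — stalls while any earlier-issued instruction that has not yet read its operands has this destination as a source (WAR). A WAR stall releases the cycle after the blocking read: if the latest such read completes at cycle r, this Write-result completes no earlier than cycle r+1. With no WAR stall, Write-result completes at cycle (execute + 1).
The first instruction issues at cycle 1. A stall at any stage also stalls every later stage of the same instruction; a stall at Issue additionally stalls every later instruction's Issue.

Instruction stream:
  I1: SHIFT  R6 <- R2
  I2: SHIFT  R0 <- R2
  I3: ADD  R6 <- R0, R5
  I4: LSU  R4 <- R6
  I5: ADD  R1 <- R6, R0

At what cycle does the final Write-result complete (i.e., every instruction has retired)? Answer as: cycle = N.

cycle = 17

c1: I1→SHIFT
c2: I1 RO
c3: I1 EX
c4: I1 WR R6
c5: I2→SHIFT
c6: I2 RO, I3→ADD
c7: I2 EX, I4→LSU
c8: I2 WR R0
c9: I3 RO
c11: I3 EX
c12: I3 WR R6
c13: I4 RO, I5→ADD
c14: I4 EX, I5 RO
c15: I4 WR R4
c16: I5 EX
c17: I5 WR R1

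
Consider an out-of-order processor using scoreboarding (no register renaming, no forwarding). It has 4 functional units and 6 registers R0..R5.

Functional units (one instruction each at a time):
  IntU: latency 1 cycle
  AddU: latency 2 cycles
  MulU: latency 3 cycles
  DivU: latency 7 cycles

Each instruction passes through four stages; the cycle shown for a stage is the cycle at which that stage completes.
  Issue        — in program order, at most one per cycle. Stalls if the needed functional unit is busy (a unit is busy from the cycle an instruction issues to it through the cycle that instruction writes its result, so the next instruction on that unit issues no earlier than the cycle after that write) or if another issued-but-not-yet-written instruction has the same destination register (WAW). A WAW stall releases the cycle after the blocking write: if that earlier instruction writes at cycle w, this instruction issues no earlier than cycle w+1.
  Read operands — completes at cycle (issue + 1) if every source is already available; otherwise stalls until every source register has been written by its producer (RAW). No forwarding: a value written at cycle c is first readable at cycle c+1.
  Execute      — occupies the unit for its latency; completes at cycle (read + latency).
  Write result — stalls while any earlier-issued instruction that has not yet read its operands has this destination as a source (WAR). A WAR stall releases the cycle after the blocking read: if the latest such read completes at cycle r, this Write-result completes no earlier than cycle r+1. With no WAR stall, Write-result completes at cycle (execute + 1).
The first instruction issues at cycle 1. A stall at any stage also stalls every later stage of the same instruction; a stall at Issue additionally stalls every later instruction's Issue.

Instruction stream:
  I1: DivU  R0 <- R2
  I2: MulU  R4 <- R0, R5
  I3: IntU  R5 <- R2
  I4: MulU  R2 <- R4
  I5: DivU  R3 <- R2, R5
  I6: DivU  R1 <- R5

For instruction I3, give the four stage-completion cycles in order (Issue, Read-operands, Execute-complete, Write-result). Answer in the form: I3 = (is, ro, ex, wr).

cycle 1: I1→DivU
cycle 2: I1 RO; I2→MulU
cycle 3: I3→IntU
cycle 4: I3 RO
cycle 5: I3 EX
cycle 9: I1 EX
cycle 10: I1 WR R0
cycle 11: I2 RO
cycle 12: I3 WR R5
cycle 14: I2 EX
cycle 15: I2 WR R4
cycle 16: I4→MulU
cycle 17: I4 RO; I5→DivU
cycle 20: I4 EX
cycle 21: I4 WR R2
cycle 22: I5 RO
cycle 29: I5 EX
cycle 30: I5 WR R3
cycle 31: I6→DivU
cycle 32: I6 RO
cycle 39: I6 EX
cycle 40: I6 WR R1

I3 = (3, 4, 5, 12)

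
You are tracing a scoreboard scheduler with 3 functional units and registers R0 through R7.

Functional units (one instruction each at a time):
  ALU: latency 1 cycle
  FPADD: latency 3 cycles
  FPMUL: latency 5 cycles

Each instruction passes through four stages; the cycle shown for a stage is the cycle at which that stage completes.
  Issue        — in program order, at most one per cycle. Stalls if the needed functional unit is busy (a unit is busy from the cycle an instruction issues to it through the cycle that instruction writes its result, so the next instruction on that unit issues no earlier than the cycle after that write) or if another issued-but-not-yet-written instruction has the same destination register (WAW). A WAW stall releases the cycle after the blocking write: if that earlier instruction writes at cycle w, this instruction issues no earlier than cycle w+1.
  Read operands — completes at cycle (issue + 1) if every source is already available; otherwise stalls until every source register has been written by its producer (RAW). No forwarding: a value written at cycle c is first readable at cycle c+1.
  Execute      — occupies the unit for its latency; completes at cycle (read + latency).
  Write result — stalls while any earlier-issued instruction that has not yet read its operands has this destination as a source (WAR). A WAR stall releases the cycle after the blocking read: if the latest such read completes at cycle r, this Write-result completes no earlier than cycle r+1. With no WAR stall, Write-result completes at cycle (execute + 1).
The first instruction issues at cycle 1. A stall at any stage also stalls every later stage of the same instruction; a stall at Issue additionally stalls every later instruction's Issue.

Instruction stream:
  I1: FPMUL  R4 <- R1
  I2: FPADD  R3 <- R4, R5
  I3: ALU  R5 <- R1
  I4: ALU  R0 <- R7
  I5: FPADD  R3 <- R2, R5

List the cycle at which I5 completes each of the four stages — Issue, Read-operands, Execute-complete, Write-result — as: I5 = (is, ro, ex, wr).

I5 = (14, 15, 18, 19)

  I1 | 1 | 2 | 7 | 8
  I2 | 2 | 9 | 12 | 13   RAW R4: wait I1 write@8
  I3 | 3 | 4 | 5 | 10   WAR R5: wait I2 read@9
  I4 | 11 | 12 | 13 | 14   struct: ALU busy until I3 writes@10
  I5 | 14 | 15 | 18 | 19   struct: FPADD busy until I2 writes@13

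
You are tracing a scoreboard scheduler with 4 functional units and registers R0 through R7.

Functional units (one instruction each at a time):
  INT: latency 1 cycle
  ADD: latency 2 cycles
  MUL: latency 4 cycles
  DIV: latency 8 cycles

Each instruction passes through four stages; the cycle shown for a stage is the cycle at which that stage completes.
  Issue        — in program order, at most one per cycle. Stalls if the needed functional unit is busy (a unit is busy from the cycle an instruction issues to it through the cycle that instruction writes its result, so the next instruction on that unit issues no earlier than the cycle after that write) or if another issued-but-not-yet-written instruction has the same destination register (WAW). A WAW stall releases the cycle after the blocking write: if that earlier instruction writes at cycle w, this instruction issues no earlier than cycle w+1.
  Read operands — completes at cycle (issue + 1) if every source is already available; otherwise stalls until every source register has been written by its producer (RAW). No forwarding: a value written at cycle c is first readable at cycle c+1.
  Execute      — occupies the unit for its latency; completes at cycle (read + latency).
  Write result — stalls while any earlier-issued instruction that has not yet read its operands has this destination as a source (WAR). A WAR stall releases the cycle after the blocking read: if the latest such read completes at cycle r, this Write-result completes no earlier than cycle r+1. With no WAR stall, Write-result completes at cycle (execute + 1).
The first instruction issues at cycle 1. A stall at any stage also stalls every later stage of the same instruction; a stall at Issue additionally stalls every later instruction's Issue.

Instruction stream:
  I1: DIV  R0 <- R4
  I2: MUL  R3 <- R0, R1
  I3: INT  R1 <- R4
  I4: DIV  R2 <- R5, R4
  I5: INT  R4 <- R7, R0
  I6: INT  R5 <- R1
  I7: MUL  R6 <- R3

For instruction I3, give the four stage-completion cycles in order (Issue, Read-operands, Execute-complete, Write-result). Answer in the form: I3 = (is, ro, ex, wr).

I3 = (3, 4, 5, 13)

[I1] 1/2/10/11
[I2] 2/12/16/17  (RAW R0: wait I1 write@11)
[I3] 3/4/5/13  (WAR R1: wait I2 read@12)
[I4] 12/13/21/22  (struct: DIV busy until I1 writes@11)
[I5] 14/15/16/17  (struct: INT busy until I3 writes@13)
[I6] 18/19/20/21  (struct: INT busy until I5 writes@17)
[I7] 19/20/24/25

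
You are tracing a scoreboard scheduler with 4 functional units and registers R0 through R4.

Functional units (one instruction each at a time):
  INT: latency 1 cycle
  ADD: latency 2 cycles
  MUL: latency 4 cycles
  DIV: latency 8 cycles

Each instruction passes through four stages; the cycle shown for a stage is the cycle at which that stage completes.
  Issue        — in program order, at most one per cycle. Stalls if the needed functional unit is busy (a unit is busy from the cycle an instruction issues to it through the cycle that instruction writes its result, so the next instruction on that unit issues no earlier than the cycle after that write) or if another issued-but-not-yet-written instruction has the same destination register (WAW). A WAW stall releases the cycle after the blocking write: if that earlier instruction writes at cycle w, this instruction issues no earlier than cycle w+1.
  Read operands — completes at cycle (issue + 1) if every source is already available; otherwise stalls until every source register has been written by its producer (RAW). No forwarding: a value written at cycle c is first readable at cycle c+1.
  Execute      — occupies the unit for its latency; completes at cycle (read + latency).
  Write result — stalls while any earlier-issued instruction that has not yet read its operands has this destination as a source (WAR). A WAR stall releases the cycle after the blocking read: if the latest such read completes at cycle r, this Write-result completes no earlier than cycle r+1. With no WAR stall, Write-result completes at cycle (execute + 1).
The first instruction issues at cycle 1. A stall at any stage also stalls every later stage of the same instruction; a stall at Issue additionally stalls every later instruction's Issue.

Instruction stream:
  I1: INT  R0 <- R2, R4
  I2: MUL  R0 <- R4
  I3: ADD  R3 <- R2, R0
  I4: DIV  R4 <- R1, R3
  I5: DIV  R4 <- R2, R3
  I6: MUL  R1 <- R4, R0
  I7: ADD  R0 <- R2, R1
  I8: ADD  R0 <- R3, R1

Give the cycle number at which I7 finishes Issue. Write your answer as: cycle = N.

[I1] 1/2/3/4
[I2] 5/6/10/11  (WAW R0: wait I1 write@4)
[I3] 6/12/14/15  (RAW R0: wait I2 write@11)
[I4] 7/16/24/25  (RAW R3: wait I3 write@15)
[I5] 26/27/35/36  (struct: DIV busy until I4 writes@25)
[I6] 27/37/41/42  (RAW R4: wait I5 write@36)
[I7] 28/43/45/46  (RAW R1: wait I6 write@42)
[I8] 47/48/50/51  (struct: ADD busy until I7 writes@46)

cycle = 28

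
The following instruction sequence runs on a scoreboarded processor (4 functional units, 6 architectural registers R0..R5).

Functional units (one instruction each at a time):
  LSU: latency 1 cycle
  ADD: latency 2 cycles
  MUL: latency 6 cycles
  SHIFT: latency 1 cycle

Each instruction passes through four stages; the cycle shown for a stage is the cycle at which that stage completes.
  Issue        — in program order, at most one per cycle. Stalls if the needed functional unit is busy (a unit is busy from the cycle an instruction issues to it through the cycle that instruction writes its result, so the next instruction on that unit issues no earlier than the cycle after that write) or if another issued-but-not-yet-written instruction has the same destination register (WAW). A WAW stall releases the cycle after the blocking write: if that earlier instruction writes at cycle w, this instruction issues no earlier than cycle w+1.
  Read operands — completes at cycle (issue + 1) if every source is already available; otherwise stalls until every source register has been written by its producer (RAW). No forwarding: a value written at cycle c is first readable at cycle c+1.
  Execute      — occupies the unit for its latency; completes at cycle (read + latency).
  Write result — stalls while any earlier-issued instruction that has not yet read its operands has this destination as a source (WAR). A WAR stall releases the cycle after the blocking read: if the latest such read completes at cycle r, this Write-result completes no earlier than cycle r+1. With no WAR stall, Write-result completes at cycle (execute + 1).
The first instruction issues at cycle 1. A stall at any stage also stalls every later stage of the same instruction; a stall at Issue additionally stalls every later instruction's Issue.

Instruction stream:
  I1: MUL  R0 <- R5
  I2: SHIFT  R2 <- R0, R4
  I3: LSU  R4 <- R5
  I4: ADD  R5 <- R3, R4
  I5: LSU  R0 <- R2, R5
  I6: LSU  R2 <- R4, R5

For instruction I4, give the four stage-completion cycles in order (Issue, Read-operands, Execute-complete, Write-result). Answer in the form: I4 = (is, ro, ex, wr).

[1] I1 issues→MUL
[2] I1 reads; I2 issues→SHIFT
[3] I3 issues→LSU
[4] I3 reads; I4 issues→ADD
[5] I3 exec-done
[8] I1 exec-done
[9] I1 writes R0
[10] I2 reads
[11] I2 exec-done; I3 writes R4
[12] I2 writes R2; I4 reads; I5 issues→LSU
[14] I4 exec-done
[15] I4 writes R5
[16] I5 reads
[17] I5 exec-done
[18] I5 writes R0
[19] I6 issues→LSU
[20] I6 reads
[21] I6 exec-done
[22] I6 writes R2

I4 = (4, 12, 14, 15)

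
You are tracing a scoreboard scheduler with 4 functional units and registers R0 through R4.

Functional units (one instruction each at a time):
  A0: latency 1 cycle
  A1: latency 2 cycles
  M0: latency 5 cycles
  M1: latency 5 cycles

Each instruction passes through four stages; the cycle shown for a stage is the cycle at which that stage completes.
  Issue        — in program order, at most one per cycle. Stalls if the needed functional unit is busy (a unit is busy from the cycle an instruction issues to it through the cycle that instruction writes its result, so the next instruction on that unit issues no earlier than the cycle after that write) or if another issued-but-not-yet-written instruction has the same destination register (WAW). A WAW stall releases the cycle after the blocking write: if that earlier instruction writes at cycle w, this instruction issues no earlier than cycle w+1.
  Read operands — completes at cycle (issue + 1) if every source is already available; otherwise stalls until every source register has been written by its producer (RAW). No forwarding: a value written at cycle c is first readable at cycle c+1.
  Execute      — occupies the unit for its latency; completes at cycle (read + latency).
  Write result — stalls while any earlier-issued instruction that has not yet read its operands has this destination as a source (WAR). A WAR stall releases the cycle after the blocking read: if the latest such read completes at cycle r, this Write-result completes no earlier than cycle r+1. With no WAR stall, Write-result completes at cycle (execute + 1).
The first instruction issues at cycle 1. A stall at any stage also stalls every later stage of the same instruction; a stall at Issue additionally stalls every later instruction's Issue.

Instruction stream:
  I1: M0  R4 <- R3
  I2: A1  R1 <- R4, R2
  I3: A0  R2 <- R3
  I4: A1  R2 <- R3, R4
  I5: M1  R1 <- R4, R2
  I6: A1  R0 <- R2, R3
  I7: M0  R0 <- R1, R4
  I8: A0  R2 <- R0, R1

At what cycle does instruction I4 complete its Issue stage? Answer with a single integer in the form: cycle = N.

I1  is:1  ro:2  ex:7  wr:8
I2  is:2  ro:9  ex:11  wr:12  — RAW R4: wait I1 write@8
I3  is:3  ro:4  ex:5  wr:10  — WAR R2: wait I2 read@9
I4  is:13  ro:14  ex:16  wr:17  — struct: A1 busy until I2 writes@12
I5  is:14  ro:18  ex:23  wr:24  — RAW R2: wait I4 write@17
I6  is:18  ro:19  ex:21  wr:22  — struct: A1 busy until I4 writes@17
I7  is:23  ro:25  ex:30  wr:31  — WAW R0: wait I6 write@22, RAW R1: wait I5 write@24
I8  is:24  ro:32  ex:33  wr:34  — RAW R0: wait I7 write@31

cycle = 13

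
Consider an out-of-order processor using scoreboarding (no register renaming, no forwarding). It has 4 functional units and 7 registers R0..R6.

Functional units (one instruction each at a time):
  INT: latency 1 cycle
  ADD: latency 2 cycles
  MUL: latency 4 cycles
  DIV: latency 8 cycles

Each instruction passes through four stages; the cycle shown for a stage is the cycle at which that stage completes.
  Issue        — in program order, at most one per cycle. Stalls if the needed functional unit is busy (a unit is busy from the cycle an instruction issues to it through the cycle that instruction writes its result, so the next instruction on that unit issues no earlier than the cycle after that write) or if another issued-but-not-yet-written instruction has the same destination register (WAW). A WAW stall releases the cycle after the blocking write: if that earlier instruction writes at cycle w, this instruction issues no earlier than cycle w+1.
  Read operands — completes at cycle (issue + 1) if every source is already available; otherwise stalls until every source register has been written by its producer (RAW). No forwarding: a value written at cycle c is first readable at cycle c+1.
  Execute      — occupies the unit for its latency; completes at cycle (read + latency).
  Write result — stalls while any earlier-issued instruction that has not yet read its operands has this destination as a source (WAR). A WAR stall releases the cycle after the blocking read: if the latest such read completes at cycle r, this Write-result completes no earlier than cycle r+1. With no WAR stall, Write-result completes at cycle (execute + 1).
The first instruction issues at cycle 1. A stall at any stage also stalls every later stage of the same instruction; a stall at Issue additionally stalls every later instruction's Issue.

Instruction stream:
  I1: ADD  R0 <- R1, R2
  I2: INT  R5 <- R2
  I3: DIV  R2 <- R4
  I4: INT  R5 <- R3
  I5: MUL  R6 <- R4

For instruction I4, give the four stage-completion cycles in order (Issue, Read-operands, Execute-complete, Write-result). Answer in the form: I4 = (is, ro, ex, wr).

I4 = (6, 7, 8, 9)

cycle 1: I1 issues→ADD
cycle 2: I1 reads | I2 issues→INT
cycle 3: I2 reads | I3 issues→DIV
cycle 4: I1 exec-done | I2 exec-done | I3 reads
cycle 5: I1 writes R0 | I2 writes R5
cycle 6: I4 issues→INT
cycle 7: I4 reads | I5 issues→MUL
cycle 8: I4 exec-done | I5 reads
cycle 9: I4 writes R5
cycle 12: I3 exec-done | I5 exec-done
cycle 13: I3 writes R2 | I5 writes R6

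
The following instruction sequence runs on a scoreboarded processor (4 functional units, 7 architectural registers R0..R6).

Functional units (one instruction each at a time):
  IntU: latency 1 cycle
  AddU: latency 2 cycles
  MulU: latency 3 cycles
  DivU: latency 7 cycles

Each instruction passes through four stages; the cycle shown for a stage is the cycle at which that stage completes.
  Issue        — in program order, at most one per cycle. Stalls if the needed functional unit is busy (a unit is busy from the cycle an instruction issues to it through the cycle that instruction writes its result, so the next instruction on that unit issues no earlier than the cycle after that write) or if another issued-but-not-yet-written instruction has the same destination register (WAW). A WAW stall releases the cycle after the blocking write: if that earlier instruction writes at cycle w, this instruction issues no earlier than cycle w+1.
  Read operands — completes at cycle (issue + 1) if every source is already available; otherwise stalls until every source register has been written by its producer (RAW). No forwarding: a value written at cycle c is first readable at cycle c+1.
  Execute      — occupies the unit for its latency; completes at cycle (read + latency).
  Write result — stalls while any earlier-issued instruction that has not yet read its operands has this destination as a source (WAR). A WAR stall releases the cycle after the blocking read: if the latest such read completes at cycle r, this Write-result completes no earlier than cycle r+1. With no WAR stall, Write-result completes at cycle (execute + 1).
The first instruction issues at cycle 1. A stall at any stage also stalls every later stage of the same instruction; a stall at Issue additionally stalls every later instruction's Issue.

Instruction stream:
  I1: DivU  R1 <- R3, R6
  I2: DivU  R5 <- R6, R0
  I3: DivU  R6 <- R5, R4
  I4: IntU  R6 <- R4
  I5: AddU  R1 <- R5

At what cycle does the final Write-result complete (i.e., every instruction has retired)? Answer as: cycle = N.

I1: IS=1 RO=2 EX=9 WR=10
I2: IS=11 RO=12 EX=19 WR=20  [struct: DivU busy until I1 writes@10]
I3: IS=21 RO=22 EX=29 WR=30  [struct: DivU busy until I2 writes@20]
I4: IS=31 RO=32 EX=33 WR=34  [WAW R6: wait I3 write@30]
I5: IS=32 RO=33 EX=35 WR=36

cycle = 36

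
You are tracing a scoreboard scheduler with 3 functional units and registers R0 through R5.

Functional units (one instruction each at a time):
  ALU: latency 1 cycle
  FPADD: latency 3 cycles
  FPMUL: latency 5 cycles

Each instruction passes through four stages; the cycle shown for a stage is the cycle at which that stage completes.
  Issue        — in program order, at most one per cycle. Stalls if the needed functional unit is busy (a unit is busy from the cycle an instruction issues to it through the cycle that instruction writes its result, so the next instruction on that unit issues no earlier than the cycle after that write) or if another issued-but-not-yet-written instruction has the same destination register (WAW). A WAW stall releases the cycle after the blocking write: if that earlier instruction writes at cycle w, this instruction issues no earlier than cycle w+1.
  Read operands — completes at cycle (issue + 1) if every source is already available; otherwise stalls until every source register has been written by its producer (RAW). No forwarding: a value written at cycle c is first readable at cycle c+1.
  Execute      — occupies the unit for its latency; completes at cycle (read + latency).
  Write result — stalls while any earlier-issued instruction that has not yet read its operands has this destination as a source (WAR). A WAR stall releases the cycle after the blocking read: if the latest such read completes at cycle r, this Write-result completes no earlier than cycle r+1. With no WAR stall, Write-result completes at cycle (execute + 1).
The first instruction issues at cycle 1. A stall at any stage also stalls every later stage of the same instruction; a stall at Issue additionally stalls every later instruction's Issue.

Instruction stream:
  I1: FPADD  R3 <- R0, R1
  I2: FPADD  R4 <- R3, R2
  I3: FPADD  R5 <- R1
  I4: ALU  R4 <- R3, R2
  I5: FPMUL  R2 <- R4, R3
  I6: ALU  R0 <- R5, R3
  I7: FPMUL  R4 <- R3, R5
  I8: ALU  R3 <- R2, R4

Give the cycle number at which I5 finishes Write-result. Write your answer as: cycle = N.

cycle = 24

I1  is:1  ro:2  ex:5  wr:6
I2  is:7  ro:8  ex:11  wr:12  — struct: FPADD busy until I1 writes@6
I3  is:13  ro:14  ex:17  wr:18  — struct: FPADD busy until I2 writes@12
I4  is:14  ro:15  ex:16  wr:17
I5  is:15  ro:18  ex:23  wr:24  — RAW R4: wait I4 write@17
I6  is:18  ro:19  ex:20  wr:21  — struct: ALU busy until I4 writes@17
I7  is:25  ro:26  ex:31  wr:32  — struct: FPMUL busy until I5 writes@24
I8  is:26  ro:33  ex:34  wr:35  — RAW R4: wait I7 write@32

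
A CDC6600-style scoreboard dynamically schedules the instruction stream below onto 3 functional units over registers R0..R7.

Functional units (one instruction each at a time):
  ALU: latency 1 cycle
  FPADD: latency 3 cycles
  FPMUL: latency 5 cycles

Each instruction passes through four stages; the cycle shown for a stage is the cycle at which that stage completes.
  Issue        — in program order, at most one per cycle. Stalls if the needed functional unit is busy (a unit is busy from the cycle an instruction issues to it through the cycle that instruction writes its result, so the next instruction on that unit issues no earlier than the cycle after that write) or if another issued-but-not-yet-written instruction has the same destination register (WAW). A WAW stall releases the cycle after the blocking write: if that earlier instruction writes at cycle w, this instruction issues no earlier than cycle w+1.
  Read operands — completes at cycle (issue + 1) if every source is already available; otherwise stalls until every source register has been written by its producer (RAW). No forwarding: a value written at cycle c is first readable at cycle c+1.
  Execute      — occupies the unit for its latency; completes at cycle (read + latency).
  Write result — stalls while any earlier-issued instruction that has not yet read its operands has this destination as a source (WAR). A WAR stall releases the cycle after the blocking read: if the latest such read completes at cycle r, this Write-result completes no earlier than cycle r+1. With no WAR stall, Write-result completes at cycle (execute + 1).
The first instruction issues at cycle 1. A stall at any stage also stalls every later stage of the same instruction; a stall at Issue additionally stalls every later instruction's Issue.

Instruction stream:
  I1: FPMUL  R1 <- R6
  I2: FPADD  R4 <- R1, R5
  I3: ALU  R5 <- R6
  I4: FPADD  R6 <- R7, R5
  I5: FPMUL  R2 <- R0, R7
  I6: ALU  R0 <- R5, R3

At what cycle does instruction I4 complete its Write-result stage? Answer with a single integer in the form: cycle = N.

I1 -> (1, 2, 7, 8)
I2 -> (2, 9, 12, 13)  // RAW R1: wait I1 write@8
I3 -> (3, 4, 5, 10)  // WAR R5: wait I2 read@9
I4 -> (14, 15, 18, 19)  // struct: FPADD busy until I2 writes@13
I5 -> (15, 16, 21, 22)
I6 -> (16, 17, 18, 19)

cycle = 19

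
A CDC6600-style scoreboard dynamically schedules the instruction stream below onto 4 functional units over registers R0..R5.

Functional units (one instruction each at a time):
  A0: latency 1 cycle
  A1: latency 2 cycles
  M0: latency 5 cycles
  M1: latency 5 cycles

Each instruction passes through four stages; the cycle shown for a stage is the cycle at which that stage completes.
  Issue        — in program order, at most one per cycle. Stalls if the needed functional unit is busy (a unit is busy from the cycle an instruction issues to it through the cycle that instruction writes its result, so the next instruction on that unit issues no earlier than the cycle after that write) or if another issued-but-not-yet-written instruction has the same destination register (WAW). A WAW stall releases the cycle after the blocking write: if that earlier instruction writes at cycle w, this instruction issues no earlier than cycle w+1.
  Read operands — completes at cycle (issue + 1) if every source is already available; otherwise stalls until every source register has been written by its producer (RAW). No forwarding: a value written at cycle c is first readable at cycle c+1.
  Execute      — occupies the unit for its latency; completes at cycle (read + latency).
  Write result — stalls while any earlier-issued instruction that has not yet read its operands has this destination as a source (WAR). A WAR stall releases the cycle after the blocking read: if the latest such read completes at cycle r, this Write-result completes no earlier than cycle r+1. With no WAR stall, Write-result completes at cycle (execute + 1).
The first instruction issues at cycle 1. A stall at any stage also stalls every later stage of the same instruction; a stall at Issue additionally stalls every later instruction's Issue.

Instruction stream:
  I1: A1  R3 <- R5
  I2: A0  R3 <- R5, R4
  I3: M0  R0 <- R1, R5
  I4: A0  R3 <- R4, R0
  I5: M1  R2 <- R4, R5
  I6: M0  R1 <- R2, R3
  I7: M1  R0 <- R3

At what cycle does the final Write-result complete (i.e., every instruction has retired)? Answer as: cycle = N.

cycle = 26

I1  is:1  ro:2  ex:4  wr:5
I2  is:6  ro:7  ex:8  wr:9  — WAW R3: wait I1 write@5
I3  is:7  ro:8  ex:13  wr:14
I4  is:10  ro:15  ex:16  wr:17  — struct: A0 busy until I2 writes@9, RAW R0: wait I3 write@14
I5  is:11  ro:12  ex:17  wr:18
I6  is:15  ro:19  ex:24  wr:25  — struct: M0 busy until I3 writes@14, RAW R2: wait I5 write@18
I7  is:19  ro:20  ex:25  wr:26  — struct: M1 busy until I5 writes@18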